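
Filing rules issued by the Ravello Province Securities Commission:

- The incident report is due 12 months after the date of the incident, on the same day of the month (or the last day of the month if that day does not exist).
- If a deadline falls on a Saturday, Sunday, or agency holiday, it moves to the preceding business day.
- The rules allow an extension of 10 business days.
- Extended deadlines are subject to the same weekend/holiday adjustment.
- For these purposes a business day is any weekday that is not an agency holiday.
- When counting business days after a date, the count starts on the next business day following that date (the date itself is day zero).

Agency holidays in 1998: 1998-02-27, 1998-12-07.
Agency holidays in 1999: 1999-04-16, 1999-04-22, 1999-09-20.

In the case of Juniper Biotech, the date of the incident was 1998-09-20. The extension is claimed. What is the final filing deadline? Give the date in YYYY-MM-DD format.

Moving 12 months forward from 1998-09-20 on the corresponding day gives 1999-09-20.
1999-09-20 is a listed holiday, so it moves to the preceding business day, 1999-09-17 (Friday).
Applying the 10-business-day extension: 10 business days after 1999-09-17 is 1999-10-04.
1999-10-04 falls on a Monday, which is a business day, so no adjustment is needed.
Deadline: 1999-10-04.

1999-10-04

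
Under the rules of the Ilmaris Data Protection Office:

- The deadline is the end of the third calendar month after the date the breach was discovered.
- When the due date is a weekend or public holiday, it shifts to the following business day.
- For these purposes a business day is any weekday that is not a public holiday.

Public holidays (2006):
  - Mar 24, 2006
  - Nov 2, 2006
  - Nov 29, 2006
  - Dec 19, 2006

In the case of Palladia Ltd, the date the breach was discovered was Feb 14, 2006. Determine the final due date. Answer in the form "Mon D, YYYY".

May 31, 2006

3 months after Feb 14, 2006 falls in May 2006; the last day of that month is May 31, 2006.
May 31, 2006 (Wednesday) is already a business day.
So the filing is due May 31, 2006.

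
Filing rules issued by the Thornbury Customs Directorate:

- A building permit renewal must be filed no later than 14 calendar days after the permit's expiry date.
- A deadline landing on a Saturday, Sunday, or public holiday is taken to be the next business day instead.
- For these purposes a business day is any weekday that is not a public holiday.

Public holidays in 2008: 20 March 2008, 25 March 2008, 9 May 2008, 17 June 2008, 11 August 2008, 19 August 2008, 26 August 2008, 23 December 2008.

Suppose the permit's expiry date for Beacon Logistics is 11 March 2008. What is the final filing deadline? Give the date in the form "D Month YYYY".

Trigger date 11 March 2008 + 14 calendar days = 25 March 2008.
25 March 2008 falls on a listed holiday. Rolling to the next business day gives 26 March 2008, a Wednesday.
The final due date is 26 March 2008.

26 March 2008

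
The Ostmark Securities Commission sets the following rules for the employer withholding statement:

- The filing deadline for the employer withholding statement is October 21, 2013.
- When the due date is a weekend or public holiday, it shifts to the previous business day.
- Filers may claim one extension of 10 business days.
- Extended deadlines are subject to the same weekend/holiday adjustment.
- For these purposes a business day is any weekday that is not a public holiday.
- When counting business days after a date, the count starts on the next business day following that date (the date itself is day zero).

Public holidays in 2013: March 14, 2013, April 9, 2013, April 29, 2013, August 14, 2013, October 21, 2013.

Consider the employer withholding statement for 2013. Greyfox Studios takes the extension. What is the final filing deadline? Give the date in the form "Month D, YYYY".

The stated deadline is October 21, 2013.
October 21, 2013 falls on a listed holiday. Rolling to the preceding business day gives October 18, 2013, a Friday.
The 10-business-day extension runs from October 18, 2013 to November 4, 2013.
November 4, 2013 is a Monday and not a listed holiday, so it stands.
The final due date is November 4, 2013.

November 4, 2013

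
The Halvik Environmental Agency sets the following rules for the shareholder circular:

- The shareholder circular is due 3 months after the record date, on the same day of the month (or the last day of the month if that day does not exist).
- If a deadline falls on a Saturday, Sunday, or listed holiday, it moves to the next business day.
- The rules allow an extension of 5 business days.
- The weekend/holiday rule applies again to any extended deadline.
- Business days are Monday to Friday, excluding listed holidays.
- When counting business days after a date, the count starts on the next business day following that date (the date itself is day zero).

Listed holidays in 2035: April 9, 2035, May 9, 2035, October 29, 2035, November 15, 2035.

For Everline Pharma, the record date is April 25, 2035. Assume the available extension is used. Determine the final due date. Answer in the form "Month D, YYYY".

3 months from April 25, 2035 is July 25, 2035.
July 25, 2035 (Wednesday) is already a business day.
Counting 5 further business days from July 25, 2035 reaches August 1, 2035.
August 1, 2035 falls on a Wednesday, which is a business day, so no adjustment is needed.
The final due date is August 1, 2035.

August 1, 2035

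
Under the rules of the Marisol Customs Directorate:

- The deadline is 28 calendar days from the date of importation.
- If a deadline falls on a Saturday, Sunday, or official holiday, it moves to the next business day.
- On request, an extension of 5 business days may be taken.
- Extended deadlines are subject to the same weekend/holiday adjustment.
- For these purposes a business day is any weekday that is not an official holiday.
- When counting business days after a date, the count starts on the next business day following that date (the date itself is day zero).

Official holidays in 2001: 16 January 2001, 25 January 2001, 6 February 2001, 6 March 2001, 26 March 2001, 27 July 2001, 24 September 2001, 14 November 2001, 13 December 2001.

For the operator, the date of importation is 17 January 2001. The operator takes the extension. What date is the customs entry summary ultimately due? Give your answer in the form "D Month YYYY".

21 February 2001

Trigger date 17 January 2001 + 28 calendar days = 14 February 2001.
14 February 2001 (Wednesday) is already a business day.
Applying the 5-business-day extension: 5 business days after 14 February 2001 is 21 February 2001.
21 February 2001 (Wednesday) is already a business day.
Final deadline: 21 February 2001.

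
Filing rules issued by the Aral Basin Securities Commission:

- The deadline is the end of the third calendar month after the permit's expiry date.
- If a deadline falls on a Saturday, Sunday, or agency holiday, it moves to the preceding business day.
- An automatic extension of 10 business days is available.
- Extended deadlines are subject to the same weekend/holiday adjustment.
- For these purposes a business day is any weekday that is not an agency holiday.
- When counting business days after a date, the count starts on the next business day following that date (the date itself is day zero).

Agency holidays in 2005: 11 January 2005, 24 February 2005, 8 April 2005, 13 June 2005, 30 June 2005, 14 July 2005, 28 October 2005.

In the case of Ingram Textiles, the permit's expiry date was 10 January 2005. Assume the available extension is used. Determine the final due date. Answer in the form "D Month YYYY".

13 May 2005

The third month after 10 January 2005 is April 2005, whose last day is 30 April 2005.
30 April 2005 is a Saturday, so it moves to the preceding business day, 29 April 2005 (Friday).
Counting 10 further business days from 29 April 2005 reaches 13 May 2005.
13 May 2005 is a Friday and not a listed holiday, so it stands.
Final deadline: 13 May 2005.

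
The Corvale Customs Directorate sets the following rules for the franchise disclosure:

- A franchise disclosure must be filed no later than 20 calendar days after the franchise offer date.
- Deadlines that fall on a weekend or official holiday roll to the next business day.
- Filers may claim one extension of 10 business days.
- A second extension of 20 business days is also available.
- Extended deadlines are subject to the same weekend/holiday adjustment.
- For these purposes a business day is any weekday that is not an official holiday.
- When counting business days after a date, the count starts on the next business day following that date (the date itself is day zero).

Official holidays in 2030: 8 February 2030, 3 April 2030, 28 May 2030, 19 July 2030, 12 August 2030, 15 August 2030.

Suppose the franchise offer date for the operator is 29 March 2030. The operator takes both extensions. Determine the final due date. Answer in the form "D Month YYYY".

20 calendar days after 29 March 2030 is 18 April 2030.
18 April 2030 (Thursday) is already a business day.
Applying the 10-business-day extension: 10 business days after 18 April 2030 is 2 May 2030.
2 May 2030 is a Thursday and not a listed holiday, so it stands.
The 20-business-day extension runs from 2 May 2030 to 31 May 2030.
31 May 2030 is a Friday and not a listed holiday, so it stands.
Deadline: 31 May 2030.

31 May 2030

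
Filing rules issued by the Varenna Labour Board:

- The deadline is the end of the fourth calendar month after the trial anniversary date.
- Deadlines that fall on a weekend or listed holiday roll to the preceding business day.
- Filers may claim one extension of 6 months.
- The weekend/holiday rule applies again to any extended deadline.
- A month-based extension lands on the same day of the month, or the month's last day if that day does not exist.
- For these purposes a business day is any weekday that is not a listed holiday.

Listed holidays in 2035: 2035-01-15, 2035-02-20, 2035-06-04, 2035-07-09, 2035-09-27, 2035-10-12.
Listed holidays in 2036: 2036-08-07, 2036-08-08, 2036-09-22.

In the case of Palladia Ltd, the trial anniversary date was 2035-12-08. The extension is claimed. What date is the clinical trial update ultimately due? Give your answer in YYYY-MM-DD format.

2036-10-30

The fourth month after 2035-12-08 is April 2036, whose last day is 2036-04-30.
2036-04-30 (Wednesday) is already a business day.
Add 6 months to 2036-04-30: 2036-10-30.
Since 2036-10-30 is a Thursday and not a holiday, the date is unchanged.
Final deadline: 2036-10-30.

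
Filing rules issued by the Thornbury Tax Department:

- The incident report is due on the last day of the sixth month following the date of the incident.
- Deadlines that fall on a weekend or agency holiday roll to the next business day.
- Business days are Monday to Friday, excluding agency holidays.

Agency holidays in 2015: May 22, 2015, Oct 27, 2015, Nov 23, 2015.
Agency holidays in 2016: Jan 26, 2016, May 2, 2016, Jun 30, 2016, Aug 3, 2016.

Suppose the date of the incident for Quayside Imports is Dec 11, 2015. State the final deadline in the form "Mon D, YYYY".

Jul 1, 2016

6 months after Dec 11, 2015 is June 2016; that month ends on Jun 30, 2016.
Because Jun 30, 2016 is a listed holiday, the deadline becomes Jul 1, 2016 (Friday).
The final due date is Jul 1, 2016.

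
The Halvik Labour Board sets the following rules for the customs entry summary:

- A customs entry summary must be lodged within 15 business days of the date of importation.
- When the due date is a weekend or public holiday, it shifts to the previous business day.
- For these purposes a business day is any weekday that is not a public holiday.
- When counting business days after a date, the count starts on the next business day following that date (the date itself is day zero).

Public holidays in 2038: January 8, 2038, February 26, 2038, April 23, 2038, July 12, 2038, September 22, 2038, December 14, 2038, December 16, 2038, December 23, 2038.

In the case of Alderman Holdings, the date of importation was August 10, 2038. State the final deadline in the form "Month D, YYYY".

August 31, 2038

Starting the day after August 10, 2038 and counting 15 business days lands on August 31, 2038.
August 31, 2038 is a Tuesday and not a listed holiday, so it stands.
The final due date is August 31, 2038.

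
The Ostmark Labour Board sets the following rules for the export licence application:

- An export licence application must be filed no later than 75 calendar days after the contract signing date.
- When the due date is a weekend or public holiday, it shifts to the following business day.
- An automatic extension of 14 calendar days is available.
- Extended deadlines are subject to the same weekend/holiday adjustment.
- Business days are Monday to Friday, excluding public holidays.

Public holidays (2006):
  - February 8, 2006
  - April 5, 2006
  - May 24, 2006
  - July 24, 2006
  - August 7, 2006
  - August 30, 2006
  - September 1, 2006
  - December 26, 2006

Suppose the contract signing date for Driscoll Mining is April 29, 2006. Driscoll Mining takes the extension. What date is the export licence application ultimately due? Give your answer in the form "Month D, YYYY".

July 27, 2006

75 calendar days after April 29, 2006 is July 13, 2006.
Since July 13, 2006 is a Thursday and not a holiday, the date is unchanged.
Add the 14 calendar-day extension to July 13, 2006: July 27, 2006.
July 27, 2006 is a Thursday and not a listed holiday, so it stands.
So the filing is due July 27, 2006.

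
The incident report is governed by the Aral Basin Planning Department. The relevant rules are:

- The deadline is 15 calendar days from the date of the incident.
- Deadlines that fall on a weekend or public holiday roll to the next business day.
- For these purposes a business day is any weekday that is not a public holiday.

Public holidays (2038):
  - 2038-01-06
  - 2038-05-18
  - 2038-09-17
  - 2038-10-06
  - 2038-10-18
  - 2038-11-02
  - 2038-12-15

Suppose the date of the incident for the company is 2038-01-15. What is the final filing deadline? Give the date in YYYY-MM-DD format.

Trigger date 2038-01-15 + 15 calendar days = 2038-01-30.
2038-01-30 falls on a Saturday. Rolling to the next business day gives 2038-02-01, a Monday.
Deadline: 2038-02-01.

2038-02-01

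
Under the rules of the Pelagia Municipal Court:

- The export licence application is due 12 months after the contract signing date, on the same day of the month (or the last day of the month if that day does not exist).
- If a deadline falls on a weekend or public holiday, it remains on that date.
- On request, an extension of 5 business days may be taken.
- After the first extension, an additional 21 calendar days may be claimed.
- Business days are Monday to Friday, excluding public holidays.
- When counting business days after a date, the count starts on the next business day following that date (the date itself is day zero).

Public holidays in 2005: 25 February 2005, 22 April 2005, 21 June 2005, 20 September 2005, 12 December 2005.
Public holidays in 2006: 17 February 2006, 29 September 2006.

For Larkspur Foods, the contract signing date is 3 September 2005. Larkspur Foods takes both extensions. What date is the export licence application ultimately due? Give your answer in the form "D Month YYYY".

12 months after 3 September 2005, on the same day of the month, is 3 September 2006.
No adjustment is made for weekends or holidays, so 3 September 2006 stands.
The 5-business-day extension runs from 3 September 2006 to 8 September 2006.
8 September 2006 falls on a Friday. The rules make no weekend/holiday allowance, so it remains 8 September 2006.
Applying the 21-calendar-day extension: 8 September 2006 + 21 days = 29 September 2006.
29 September 2006 falls on a Friday. The rules make no weekend/holiday allowance, so it remains 29 September 2006.
The final due date is 29 September 2006.

29 September 2006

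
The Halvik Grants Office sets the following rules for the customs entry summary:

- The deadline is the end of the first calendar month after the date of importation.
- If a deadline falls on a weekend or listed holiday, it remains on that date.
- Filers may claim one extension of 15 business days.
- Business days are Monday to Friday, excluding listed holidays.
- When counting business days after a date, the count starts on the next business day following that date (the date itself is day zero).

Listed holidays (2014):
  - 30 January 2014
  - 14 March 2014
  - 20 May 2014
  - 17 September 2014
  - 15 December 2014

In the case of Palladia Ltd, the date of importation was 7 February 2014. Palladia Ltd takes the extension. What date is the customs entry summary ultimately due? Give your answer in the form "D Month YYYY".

21 April 2014

1 month after 7 February 2014 falls in March 2014; the last day of that month is 31 March 2014.
31 March 2014 falls on a Monday. The rules make no weekend/holiday allowance, so it remains 31 March 2014.
Applying the 15-business-day extension: 15 business days after 31 March 2014 is 21 April 2014.
No adjustment is made for weekends or holidays, so 21 April 2014 stands.
So the filing is due 21 April 2014.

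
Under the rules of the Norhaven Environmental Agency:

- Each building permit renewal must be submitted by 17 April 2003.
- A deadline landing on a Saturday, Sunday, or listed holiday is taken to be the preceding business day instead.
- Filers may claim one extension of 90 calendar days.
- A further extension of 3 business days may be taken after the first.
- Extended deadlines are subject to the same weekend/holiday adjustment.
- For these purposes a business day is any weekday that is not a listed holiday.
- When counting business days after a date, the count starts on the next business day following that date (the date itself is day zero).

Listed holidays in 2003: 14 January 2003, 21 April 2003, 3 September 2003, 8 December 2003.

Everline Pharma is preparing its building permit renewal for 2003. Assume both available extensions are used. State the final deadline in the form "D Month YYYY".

21 July 2003

The statutory due date is 17 April 2003.
17 April 2003 falls on a Thursday, which is a business day, so no adjustment is needed.
Add the 90 calendar-day extension to 17 April 2003: 16 July 2003.
16 July 2003 is a Wednesday and not a listed holiday, so it stands.
Applying the 3-business-day extension: 3 business days after 16 July 2003 is 21 July 2003.
21 July 2003 falls on a Monday, which is a business day, so no adjustment is needed.
Deadline: 21 July 2003.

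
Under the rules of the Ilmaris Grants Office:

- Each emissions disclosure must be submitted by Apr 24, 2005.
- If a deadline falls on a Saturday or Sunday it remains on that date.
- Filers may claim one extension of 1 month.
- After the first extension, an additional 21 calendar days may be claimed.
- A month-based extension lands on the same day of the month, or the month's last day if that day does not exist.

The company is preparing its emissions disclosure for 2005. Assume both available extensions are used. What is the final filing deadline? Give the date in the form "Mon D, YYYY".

The statutory due date is Apr 24, 2005.
Apr 24, 2005 falls on a Sunday. The rules make no weekend/holiday allowance, so it remains Apr 24, 2005.
Applying the 1 month extension: 1 month after Apr 24, 2005 is May 24, 2005.
May 24, 2005 falls on a Tuesday. The rules make no weekend/holiday allowance, so it remains May 24, 2005.
With the 21-day extension, May 24, 2005 becomes Jun 14, 2005.
Jun 14, 2005 is a Tuesday; no weekend or holiday adjustment applies.
Deadline: Jun 14, 2005.

Jun 14, 2005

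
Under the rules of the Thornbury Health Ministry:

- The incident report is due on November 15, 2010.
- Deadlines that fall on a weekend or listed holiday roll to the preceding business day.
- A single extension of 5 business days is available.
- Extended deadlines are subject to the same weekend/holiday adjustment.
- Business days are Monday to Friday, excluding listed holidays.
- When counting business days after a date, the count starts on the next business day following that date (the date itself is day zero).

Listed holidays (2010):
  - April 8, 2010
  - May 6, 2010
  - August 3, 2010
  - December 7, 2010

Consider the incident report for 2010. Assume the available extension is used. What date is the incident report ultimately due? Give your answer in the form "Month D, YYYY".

Start from the fixed due date, November 15, 2010.
November 15, 2010 falls on a Monday, which is a business day, so no adjustment is needed.
The 5-business-day extension runs from November 15, 2010 to November 22, 2010.
November 22, 2010 is a Monday and not a listed holiday, so it stands.
Final deadline: November 22, 2010.

November 22, 2010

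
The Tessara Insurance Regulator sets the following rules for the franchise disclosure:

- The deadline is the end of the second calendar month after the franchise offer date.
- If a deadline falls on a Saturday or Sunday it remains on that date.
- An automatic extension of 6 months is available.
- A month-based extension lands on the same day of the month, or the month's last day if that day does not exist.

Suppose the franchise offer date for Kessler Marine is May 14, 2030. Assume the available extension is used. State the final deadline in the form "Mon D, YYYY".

The second month after May 14, 2030 is July 2030, whose last day is Jul 31, 2030.
No adjustment is made for weekends or holidays, so Jul 31, 2030 stands.
The 6 months extension carries Jul 31, 2030 to Jan 31, 2031.
Jan 31, 2031 is a Friday; no weekend or holiday adjustment applies.
So the filing is due Jan 31, 2031.

Jan 31, 2031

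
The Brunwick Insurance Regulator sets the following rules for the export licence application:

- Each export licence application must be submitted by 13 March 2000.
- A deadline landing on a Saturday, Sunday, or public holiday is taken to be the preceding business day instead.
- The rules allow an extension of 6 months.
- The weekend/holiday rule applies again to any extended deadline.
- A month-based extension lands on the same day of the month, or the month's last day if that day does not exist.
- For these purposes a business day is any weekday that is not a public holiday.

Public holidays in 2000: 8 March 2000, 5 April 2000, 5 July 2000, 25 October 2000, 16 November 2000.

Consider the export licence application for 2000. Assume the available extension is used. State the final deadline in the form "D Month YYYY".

13 September 2000

The statutory due date is 13 March 2000.
13 March 2000 falls on a Monday, which is a business day, so no adjustment is needed.
The 6 months extension carries 13 March 2000 to 13 September 2000.
13 September 2000 falls on a Wednesday, which is a business day, so no adjustment is needed.
Final deadline: 13 September 2000.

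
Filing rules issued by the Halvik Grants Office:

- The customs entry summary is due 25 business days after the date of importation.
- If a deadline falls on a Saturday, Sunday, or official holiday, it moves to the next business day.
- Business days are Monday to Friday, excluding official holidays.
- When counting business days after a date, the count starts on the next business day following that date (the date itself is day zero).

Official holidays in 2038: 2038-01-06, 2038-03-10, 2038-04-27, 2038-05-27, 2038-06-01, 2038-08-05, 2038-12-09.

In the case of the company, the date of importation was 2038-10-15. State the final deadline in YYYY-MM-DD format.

25 business days after 2038-10-15, excluding weekends and holidays, is 2038-11-19.
2038-11-19 falls on a Friday, which is a business day, so no adjustment is needed.
So the filing is due 2038-11-19.

2038-11-19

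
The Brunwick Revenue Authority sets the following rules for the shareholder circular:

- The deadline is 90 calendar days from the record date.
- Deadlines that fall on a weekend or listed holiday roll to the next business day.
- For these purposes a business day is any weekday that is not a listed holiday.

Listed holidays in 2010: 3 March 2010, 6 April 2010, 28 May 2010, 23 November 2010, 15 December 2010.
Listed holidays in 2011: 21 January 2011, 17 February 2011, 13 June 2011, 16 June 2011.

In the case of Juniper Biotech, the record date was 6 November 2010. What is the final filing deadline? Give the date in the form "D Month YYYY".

90 calendar days after 6 November 2010 is 4 February 2011.
4 February 2011 (Friday) is already a business day.
Final deadline: 4 February 2011.

4 February 2011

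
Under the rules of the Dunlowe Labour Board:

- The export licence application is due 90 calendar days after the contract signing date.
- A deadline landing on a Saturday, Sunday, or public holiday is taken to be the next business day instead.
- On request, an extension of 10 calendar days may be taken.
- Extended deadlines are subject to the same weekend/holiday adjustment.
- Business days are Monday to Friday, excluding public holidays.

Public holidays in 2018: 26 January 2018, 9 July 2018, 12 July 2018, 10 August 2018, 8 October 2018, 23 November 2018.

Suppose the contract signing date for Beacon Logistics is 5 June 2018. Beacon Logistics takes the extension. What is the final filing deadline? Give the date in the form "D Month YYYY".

13 September 2018

Trigger date 5 June 2018 + 90 calendar days = 3 September 2018.
3 September 2018 is a Monday and not a listed holiday, so it stands.
The 10-calendar-day extension moves the deadline from 3 September 2018 to 13 September 2018.
Since 13 September 2018 is a Thursday and not a holiday, the date is unchanged.
So the filing is due 13 September 2018.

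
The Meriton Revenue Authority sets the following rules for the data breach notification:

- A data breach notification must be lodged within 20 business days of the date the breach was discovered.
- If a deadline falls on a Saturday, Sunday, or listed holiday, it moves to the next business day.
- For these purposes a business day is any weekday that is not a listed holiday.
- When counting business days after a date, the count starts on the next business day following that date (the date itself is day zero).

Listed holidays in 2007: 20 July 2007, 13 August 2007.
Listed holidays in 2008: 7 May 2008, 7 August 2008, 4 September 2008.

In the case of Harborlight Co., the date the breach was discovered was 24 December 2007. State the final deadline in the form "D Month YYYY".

20 business days after 24 December 2007, excluding weekends and holidays, is 21 January 2008.
Since 21 January 2008 is a Monday and not a holiday, the date is unchanged.
The final due date is 21 January 2008.

21 January 2008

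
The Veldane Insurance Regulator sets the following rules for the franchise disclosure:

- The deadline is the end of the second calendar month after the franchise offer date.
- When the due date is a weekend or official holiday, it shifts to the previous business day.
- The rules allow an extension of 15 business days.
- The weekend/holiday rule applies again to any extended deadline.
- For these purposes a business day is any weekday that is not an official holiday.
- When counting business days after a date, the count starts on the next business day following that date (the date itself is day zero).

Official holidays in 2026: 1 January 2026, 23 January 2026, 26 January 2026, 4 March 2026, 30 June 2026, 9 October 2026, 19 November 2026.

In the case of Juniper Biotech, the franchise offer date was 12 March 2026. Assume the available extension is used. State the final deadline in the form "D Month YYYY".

19 June 2026

2 months after 12 March 2026 falls in May 2026; the last day of that month is 31 May 2026.
31 May 2026 is a Sunday, so it moves to the preceding business day, 29 May 2026 (Friday).
The 15-business-day extension runs from 29 May 2026 to 19 June 2026.
19 June 2026 is a Friday and not a listed holiday, so it stands.
Deadline: 19 June 2026.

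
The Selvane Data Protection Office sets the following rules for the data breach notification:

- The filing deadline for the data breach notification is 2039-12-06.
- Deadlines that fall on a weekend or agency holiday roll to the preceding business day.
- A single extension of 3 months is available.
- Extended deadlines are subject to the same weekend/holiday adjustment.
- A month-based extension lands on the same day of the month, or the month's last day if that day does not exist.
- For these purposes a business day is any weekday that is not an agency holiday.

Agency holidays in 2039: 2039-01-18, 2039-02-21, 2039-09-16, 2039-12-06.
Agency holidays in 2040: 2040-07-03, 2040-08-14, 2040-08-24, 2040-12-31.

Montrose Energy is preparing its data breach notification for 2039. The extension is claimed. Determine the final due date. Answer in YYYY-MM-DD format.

2040-03-05

Start from the fixed due date, 2039-12-06.
Because 2039-12-06 is a listed holiday, the deadline becomes 2039-12-05 (Monday).
Applying the 3 months extension: 3 months after 2039-12-05 is 2040-03-05.
2040-03-05 falls on a Monday, which is a business day, so no adjustment is needed.
The final due date is 2040-03-05.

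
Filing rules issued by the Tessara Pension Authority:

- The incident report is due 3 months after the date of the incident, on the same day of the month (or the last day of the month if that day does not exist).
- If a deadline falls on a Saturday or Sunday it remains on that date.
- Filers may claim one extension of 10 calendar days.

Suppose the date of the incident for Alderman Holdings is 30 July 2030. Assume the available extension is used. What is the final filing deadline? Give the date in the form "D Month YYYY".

3 months after 30 July 2030, on the same day of the month, is 30 October 2030.
No adjustment is made for weekends or holidays, so 30 October 2030 stands.
The 10-calendar-day extension moves the deadline from 30 October 2030 to 9 November 2030.
9 November 2030 falls on a Saturday. The rules make no weekend/holiday allowance, so it remains 9 November 2030.
So the filing is due 9 November 2030.

9 November 2030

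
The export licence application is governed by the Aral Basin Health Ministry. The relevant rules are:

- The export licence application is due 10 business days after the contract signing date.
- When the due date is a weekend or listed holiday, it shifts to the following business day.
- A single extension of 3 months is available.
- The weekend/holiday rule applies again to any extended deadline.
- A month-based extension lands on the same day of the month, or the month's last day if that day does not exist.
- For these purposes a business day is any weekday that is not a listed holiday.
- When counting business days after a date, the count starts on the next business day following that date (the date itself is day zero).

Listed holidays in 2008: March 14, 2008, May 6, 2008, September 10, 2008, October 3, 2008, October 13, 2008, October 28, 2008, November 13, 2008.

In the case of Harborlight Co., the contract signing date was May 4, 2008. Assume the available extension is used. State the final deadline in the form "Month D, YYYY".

10 business days after May 4, 2008, excluding weekends and holidays, is May 19, 2008.
May 19, 2008 (Monday) is already a business day.
Applying the 3 months extension: 3 months after May 19, 2008 is August 19, 2008.
August 19, 2008 (Tuesday) is already a business day.
Final deadline: August 19, 2008.

August 19, 2008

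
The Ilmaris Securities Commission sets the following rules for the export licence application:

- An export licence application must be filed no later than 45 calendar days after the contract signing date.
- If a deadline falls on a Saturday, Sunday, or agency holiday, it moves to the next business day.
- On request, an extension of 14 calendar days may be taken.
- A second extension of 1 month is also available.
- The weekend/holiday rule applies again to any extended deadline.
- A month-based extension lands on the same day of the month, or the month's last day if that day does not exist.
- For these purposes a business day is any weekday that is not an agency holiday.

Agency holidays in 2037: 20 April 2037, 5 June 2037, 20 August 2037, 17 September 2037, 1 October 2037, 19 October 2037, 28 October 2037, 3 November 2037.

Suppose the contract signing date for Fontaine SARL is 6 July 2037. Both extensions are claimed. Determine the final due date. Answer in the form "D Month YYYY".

From 6 July 2037, 45 calendar days later is 20 August 2037.
20 August 2037 falls on a listed holiday. Rolling to the next business day gives 21 August 2037, a Friday.
Add the 14 calendar-day extension to 21 August 2037: 4 September 2037.
4 September 2037 (Friday) is already a business day.
Add 1 month to 4 September 2037: 4 October 2037.
Because 4 October 2037 is a Sunday, the deadline becomes 5 October 2037 (Monday).
Deadline: 5 October 2037.

5 October 2037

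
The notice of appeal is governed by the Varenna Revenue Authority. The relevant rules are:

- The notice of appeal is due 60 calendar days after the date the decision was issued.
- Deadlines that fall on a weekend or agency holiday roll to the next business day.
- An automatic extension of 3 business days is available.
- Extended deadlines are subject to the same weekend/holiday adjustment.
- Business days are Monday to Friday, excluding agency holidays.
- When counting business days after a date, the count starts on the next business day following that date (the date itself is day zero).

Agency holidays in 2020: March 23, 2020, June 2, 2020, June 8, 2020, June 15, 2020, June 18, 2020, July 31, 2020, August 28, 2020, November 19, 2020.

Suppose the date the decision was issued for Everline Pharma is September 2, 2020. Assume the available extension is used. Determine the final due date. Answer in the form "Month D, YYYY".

November 5, 2020

From September 2, 2020, 60 calendar days later is November 1, 2020.
November 1, 2020 falls on a Sunday. Rolling to the next business day gives November 2, 2020, a Monday.
Applying the 3-business-day extension: 3 business days after November 2, 2020 is November 5, 2020.
November 5, 2020 (Thursday) is already a business day.
Deadline: November 5, 2020.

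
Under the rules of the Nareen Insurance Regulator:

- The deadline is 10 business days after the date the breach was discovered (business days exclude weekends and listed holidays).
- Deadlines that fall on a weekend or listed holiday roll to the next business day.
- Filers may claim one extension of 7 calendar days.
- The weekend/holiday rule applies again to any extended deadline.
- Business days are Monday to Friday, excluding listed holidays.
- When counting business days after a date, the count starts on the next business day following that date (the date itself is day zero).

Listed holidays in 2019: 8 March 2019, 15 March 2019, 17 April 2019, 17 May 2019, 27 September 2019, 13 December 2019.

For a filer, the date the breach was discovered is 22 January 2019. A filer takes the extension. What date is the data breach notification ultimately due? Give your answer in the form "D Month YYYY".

Starting the day after 22 January 2019 and counting 10 business days lands on 5 February 2019.
5 February 2019 falls on a Tuesday, which is a business day, so no adjustment is needed.
Applying the 7-calendar-day extension: 5 February 2019 + 7 days = 12 February 2019.
12 February 2019 falls on a Tuesday, which is a business day, so no adjustment is needed.
The final due date is 12 February 2019.

12 February 2019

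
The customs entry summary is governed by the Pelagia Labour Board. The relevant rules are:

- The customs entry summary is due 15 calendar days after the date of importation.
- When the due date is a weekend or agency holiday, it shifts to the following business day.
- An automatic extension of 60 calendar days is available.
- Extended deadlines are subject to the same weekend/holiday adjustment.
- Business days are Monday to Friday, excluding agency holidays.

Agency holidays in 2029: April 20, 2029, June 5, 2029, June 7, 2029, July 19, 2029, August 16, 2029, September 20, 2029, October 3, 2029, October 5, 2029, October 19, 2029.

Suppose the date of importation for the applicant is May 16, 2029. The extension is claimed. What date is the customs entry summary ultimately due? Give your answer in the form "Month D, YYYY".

15 calendar days after May 16, 2029 is May 31, 2029.
May 31, 2029 is a Thursday and not a listed holiday, so it stands.
The 60-calendar-day extension moves the deadline from May 31, 2029 to July 30, 2029.
July 30, 2029 (Monday) is already a business day.
Final deadline: July 30, 2029.

July 30, 2029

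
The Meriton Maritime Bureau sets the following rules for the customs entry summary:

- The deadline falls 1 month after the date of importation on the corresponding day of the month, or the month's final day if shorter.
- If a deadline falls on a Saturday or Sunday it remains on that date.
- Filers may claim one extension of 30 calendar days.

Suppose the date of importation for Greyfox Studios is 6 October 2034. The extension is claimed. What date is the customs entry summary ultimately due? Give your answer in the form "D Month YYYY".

Moving 1 month forward from 6 October 2034 on the corresponding day gives 6 November 2034.
6 November 2034 is a Monday; no weekend or holiday adjustment applies.
Applying the 30-calendar-day extension: 6 November 2034 + 30 days = 6 December 2034.
6 December 2034 is a Wednesday; no weekend or holiday adjustment applies.
Final deadline: 6 December 2034.

6 December 2034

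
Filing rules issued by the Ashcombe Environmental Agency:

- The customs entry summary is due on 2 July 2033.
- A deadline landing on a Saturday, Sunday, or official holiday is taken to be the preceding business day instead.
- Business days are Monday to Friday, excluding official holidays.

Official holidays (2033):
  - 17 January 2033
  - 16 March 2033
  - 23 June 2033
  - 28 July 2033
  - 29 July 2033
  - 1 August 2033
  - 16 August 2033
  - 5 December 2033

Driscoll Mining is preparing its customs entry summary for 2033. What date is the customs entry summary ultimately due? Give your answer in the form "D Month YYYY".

Start from the fixed due date, 2 July 2033.
Because 2 July 2033 is a Saturday, the deadline becomes 1 July 2033 (Friday).
Deadline: 1 July 2033.

1 July 2033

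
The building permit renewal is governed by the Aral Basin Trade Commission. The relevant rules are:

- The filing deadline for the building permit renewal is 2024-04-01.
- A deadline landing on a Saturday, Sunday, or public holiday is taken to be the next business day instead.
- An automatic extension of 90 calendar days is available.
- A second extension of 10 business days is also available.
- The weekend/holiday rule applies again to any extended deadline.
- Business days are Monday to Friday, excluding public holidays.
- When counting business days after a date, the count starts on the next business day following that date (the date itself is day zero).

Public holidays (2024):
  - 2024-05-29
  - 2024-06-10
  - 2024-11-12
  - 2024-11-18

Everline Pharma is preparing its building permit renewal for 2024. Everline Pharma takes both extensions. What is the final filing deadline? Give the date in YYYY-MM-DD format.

2024-07-15

Start from the fixed due date, 2024-04-01.
2024-04-01 falls on a Monday, which is a business day, so no adjustment is needed.
Add the 90 calendar-day extension to 2024-04-01: 2024-06-30.
2024-06-30 falls on a Sunday. Rolling to the next business day gives 2024-07-01, a Monday.
Applying the 10-business-day extension: 10 business days after 2024-07-01 is 2024-07-15.
2024-07-15 (Monday) is already a business day.
Final deadline: 2024-07-15.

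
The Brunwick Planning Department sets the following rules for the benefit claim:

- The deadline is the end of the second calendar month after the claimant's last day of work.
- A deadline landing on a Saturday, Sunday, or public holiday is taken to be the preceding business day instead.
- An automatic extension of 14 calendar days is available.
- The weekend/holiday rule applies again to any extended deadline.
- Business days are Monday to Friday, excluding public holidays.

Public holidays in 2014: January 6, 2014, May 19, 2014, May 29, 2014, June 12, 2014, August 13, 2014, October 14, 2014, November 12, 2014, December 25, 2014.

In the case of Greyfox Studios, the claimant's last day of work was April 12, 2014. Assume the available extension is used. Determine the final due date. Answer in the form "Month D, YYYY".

2 months after April 12, 2014 falls in June 2014; the last day of that month is June 30, 2014.
June 30, 2014 is a Monday and not a listed holiday, so it stands.
Applying the 14-calendar-day extension: June 30, 2014 + 14 days = July 14, 2014.
July 14, 2014 falls on a Monday, which is a business day, so no adjustment is needed.
So the filing is due July 14, 2014.

July 14, 2014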